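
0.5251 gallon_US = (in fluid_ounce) 67.21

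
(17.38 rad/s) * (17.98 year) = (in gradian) 6.274e+11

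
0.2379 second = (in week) 3.934e-07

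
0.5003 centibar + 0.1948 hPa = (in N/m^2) 519.8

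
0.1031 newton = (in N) 0.1031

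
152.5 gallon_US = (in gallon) 152.5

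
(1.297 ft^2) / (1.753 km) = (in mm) 0.06874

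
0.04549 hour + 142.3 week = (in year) 2.729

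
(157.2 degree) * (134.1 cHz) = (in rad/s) 3.679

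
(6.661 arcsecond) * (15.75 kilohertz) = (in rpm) 4.857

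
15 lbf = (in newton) 66.72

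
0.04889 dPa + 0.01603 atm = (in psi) 0.2356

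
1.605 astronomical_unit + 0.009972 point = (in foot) 7.877e+11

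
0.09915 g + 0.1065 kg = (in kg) 0.1066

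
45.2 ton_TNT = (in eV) 1.18e+30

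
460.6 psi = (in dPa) 3.176e+07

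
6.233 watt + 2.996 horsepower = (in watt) 2240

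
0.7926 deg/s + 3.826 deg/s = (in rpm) 0.7698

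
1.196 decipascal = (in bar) 1.196e-06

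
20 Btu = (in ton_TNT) 5.043e-06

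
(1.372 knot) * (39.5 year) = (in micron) 8.792e+14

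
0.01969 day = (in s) 1701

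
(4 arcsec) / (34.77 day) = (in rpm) 6.164e-11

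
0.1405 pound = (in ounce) 2.248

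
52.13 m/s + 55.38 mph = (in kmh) 276.8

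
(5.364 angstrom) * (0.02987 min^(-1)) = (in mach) 7.843e-16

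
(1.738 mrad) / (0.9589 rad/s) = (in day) 2.098e-08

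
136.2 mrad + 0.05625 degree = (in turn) 0.02183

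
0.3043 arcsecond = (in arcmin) 0.005072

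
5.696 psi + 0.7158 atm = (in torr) 838.6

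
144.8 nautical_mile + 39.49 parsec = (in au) 8.145e+06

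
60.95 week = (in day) 426.6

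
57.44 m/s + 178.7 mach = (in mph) 1.362e+05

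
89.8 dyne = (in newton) 0.000898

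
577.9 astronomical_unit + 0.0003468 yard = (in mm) 8.645e+16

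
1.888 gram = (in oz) 0.0666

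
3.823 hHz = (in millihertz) 3.823e+05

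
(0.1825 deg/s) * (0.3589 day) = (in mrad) 9.877e+04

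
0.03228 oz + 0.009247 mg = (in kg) 0.0009151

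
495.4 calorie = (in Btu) 1.965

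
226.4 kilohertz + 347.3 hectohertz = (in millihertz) 2.611e+08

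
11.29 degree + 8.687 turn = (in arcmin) 1.883e+05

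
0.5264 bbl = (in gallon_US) 22.11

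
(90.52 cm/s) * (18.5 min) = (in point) 2.848e+06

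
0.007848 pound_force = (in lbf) 0.007848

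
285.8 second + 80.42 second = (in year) 1.161e-05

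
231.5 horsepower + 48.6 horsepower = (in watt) 2.089e+05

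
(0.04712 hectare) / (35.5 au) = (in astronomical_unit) 5.931e-22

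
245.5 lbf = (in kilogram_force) 111.4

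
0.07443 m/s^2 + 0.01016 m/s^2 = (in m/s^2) 0.08459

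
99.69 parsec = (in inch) 1.211e+20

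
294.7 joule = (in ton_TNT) 7.043e-08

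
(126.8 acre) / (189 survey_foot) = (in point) 2.525e+07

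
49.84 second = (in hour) 0.01384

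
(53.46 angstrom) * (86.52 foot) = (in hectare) 1.41e-11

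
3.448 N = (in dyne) 3.448e+05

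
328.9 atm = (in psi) 4833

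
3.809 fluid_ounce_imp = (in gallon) 0.02859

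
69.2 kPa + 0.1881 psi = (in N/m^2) 7.05e+04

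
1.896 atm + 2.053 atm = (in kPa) 400.1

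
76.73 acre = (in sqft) 3.342e+06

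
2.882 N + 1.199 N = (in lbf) 0.9174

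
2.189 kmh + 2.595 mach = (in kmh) 3183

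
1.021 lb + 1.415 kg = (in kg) 1.878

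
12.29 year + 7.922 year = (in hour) 1.771e+05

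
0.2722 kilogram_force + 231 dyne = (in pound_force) 0.6006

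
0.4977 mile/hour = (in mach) 0.0006534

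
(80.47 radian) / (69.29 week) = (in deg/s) 0.00011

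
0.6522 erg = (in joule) 6.522e-08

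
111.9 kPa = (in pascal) 1.119e+05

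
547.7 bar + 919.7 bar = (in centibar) 1.467e+05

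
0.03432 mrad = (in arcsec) 7.079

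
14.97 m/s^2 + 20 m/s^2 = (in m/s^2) 34.97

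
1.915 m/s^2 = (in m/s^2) 1.915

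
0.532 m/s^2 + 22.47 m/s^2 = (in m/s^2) 23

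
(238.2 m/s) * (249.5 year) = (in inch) 7.379e+13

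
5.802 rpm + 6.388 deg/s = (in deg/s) 41.2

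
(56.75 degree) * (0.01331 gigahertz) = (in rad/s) 1.318e+07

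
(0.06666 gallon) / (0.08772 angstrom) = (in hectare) 2877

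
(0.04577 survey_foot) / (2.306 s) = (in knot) 0.01176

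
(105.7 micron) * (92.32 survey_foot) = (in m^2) 0.002974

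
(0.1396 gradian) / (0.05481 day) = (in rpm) 4.422e-06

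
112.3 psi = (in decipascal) 7.743e+06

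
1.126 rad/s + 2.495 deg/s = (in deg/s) 67.01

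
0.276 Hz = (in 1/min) 16.56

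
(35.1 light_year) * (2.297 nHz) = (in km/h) 2.746e+09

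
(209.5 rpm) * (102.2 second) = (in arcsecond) 4.625e+08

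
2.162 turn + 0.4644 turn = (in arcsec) 3.404e+06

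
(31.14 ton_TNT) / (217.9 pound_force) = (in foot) 4.41e+08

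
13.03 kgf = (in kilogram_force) 13.03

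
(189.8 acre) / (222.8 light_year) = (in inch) 1.435e-11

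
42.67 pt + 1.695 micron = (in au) 1.006e-13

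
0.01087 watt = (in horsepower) 1.458e-05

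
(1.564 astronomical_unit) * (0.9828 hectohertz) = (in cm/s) 2.299e+15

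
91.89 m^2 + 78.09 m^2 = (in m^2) 170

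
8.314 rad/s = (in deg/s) 476.4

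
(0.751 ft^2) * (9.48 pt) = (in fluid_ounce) 7.89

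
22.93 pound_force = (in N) 102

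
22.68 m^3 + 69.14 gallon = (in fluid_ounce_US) 7.758e+05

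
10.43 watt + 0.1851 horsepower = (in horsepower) 0.1991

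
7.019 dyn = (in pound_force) 1.578e-05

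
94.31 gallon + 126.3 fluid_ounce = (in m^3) 0.3607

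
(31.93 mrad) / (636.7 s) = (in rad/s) 5.015e-05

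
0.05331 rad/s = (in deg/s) 3.054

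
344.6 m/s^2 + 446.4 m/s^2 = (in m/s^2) 791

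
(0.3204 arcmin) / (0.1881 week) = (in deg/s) 4.694e-08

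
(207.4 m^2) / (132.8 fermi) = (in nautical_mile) 8.433e+11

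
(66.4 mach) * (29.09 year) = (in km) 2.074e+10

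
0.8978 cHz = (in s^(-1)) 0.008978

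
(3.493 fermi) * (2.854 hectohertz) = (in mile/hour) 2.23e-12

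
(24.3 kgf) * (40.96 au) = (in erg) 1.46e+22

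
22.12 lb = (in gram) 1.003e+04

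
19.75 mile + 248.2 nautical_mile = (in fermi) 4.915e+20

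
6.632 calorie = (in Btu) 0.0263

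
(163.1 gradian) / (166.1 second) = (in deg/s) 0.8837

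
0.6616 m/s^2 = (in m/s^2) 0.6616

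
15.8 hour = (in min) 948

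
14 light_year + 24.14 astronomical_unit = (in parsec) 4.293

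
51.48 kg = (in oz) 1816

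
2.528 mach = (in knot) 1673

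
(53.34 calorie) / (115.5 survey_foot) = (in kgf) 0.6464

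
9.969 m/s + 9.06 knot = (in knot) 28.44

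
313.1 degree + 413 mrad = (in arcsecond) 1.212e+06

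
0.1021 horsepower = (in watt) 76.14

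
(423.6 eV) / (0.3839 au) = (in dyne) 1.182e-22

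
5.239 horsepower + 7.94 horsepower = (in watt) 9828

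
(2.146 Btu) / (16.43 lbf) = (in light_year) 3.275e-15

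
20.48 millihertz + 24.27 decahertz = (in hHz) 2.427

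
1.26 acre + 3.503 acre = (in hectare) 1.928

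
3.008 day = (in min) 4332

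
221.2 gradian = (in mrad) 3475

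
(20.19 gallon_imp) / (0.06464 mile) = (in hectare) 8.823e-08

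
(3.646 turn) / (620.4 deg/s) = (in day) 2.449e-05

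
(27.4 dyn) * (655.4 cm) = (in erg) 1.796e+04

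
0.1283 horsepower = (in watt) 95.67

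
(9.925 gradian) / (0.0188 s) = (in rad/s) 8.293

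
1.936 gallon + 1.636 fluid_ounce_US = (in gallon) 1.949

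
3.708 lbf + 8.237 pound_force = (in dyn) 5.313e+06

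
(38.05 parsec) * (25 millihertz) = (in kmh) 1.057e+17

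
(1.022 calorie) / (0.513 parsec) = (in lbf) 6.073e-17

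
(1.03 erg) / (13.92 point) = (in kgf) 2.139e-06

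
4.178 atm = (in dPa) 4.233e+06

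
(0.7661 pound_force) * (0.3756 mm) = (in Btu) 1.213e-06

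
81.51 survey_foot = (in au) 1.661e-10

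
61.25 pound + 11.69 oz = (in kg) 28.11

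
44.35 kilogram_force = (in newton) 434.9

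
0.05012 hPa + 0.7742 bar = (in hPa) 774.3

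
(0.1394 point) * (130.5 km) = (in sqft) 69.08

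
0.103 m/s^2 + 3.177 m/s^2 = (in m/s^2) 3.28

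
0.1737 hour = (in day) 0.007237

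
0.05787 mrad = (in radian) 5.787e-05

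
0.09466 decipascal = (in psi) 1.373e-06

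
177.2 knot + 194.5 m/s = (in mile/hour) 639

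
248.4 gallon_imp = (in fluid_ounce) 3.818e+04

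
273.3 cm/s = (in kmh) 9.839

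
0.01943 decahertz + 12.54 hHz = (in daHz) 125.4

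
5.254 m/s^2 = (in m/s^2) 5.254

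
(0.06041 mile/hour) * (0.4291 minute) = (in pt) 1971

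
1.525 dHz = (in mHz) 152.5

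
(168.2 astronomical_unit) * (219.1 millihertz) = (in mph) 1.233e+13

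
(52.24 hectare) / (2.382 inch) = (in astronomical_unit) 5.772e-05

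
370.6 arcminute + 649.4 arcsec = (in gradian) 7.063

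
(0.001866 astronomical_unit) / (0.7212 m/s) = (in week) 640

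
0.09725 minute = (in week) 9.648e-06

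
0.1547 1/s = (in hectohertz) 0.001547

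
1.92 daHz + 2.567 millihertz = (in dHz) 192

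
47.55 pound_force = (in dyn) 2.115e+07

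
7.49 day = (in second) 6.471e+05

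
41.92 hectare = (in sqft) 4.512e+06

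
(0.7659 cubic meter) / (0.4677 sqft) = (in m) 17.63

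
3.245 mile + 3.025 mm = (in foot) 1.713e+04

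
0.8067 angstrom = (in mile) 5.013e-14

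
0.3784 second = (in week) 6.257e-07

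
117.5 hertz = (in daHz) 11.75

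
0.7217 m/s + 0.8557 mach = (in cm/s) 2.921e+04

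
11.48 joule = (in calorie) 2.744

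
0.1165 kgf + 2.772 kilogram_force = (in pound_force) 6.368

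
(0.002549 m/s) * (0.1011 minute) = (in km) 1.546e-05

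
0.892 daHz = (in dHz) 89.2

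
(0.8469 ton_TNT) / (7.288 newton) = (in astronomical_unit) 0.00325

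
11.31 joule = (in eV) 7.059e+19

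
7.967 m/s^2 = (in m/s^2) 7.967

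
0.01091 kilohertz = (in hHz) 0.1091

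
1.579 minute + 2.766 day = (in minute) 3985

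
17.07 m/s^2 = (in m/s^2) 17.07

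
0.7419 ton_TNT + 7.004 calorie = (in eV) 1.937e+28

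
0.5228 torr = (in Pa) 69.7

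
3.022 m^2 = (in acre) 0.0007468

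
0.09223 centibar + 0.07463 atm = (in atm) 0.07554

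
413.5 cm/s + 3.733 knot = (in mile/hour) 13.55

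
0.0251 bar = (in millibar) 25.1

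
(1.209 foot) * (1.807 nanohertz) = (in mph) 1.49e-09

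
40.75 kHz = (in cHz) 4.075e+06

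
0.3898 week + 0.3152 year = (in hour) 2827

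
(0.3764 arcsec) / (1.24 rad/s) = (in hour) 4.088e-10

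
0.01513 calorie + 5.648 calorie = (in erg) 2.369e+08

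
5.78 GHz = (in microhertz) 5.78e+15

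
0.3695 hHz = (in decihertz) 369.5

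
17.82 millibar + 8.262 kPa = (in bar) 0.1004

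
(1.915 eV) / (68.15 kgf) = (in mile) 2.853e-25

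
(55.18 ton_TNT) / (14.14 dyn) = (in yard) 1.786e+15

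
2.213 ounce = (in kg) 0.06274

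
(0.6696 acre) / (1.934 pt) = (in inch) 1.564e+08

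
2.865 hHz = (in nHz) 2.865e+11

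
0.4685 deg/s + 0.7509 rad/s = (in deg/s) 43.49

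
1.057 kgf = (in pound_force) 2.33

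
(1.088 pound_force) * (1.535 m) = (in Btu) 0.007041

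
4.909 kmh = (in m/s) 1.364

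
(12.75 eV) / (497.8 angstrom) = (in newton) 4.104e-11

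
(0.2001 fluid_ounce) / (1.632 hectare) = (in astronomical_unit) 2.424e-21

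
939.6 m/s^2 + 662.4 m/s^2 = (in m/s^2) 1602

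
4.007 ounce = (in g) 113.6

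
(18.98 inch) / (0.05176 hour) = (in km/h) 0.009314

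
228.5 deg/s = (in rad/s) 3.988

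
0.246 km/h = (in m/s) 0.06833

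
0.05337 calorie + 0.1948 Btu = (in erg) 2.057e+09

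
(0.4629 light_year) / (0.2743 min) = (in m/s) 2.661e+14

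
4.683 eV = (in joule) 7.503e-19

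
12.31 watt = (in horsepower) 0.01651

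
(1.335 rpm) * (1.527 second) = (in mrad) 213.5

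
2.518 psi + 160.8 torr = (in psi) 5.627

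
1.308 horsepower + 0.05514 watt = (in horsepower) 1.308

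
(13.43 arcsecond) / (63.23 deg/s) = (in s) 5.9e-05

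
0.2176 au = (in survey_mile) 2.023e+07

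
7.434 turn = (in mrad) 4.671e+04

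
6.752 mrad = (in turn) 0.001075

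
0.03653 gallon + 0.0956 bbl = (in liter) 15.34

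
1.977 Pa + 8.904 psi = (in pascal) 6.139e+04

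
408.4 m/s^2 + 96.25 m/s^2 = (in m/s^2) 504.6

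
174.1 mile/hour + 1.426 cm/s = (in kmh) 280.2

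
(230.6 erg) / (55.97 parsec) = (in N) 1.335e-23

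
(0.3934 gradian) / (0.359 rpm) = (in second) 0.1644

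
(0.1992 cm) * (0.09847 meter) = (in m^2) 0.0001962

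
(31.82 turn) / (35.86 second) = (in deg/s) 319.4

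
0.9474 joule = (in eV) 5.913e+18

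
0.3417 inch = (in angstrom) 8.679e+07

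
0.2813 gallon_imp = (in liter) 1.279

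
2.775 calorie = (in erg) 1.161e+08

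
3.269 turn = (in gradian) 1308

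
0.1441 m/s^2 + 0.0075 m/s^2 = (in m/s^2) 0.1516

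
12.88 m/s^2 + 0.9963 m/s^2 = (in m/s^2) 13.88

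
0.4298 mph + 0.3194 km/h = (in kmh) 1.011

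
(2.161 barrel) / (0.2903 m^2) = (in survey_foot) 3.883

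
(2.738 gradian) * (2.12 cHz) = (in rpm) 0.008707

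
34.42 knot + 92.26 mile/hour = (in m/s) 58.95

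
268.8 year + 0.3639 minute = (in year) 268.8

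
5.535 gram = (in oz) 0.1952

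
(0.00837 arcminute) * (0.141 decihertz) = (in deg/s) 1.967e-06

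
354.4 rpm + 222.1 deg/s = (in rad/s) 40.99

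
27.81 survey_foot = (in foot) 27.81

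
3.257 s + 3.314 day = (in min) 4772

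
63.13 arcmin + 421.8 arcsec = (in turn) 0.003248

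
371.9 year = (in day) 1.357e+05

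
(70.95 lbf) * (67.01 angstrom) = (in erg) 21.15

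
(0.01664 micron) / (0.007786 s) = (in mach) 6.277e-09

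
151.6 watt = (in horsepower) 0.2033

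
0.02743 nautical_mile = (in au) 3.396e-10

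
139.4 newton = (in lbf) 31.34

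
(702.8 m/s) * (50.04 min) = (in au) 1.411e-05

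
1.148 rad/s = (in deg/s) 65.78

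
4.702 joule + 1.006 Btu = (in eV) 6.654e+21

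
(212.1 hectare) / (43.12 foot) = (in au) 1.079e-06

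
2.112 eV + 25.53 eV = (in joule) 4.429e-18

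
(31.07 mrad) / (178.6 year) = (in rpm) 5.268e-11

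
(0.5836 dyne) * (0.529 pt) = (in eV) 6.798e+09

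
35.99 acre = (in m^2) 1.456e+05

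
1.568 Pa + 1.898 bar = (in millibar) 1898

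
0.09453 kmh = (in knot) 0.05104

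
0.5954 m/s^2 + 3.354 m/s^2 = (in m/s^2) 3.949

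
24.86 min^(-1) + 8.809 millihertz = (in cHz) 42.31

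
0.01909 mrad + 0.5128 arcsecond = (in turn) 3.434e-06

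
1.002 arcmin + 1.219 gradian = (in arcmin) 66.83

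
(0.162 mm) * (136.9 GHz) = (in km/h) 7.984e+07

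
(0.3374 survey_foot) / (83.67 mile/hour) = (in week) 4.546e-09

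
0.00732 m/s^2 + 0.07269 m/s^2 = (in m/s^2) 0.08001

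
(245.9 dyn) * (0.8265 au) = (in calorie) 7.267e+07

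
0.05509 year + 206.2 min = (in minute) 2.916e+04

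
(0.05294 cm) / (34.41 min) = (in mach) 7.531e-10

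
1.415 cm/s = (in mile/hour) 0.03165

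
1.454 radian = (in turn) 0.2314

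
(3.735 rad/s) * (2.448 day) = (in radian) 7.9e+05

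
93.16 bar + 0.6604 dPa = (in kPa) 9316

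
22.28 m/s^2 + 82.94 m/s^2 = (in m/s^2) 105.2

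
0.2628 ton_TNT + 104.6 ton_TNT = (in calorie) 1.049e+11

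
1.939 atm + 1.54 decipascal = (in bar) 1.965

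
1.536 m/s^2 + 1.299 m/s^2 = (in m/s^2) 2.835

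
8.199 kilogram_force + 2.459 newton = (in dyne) 8.286e+06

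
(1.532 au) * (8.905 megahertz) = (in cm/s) 2.041e+20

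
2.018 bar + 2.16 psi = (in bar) 2.167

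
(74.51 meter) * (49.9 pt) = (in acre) 0.0003241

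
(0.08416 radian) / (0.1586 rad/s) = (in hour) 0.0001474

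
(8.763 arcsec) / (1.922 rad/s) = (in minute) 3.684e-07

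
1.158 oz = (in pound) 0.07237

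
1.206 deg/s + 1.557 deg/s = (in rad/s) 0.04822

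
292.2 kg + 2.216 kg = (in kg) 294.4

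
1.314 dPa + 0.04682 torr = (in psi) 0.0009244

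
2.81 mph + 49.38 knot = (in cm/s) 2666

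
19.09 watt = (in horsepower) 0.0256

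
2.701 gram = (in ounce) 0.09527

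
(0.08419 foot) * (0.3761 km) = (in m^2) 9.651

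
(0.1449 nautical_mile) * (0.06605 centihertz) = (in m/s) 0.1772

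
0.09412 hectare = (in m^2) 941.2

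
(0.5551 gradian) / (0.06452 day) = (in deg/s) 8.962e-05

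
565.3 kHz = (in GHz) 0.0005653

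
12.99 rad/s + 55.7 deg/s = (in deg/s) 800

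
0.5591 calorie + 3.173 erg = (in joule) 2.339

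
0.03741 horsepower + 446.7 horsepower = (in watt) 3.331e+05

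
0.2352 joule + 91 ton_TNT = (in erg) 3.807e+18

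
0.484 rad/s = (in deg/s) 27.73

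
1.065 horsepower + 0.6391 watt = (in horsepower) 1.066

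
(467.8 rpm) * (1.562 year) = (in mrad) 2.413e+12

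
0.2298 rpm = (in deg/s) 1.379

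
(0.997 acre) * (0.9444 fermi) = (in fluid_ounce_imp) 1.341e-07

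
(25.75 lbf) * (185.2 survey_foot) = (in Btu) 6.128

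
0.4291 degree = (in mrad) 7.489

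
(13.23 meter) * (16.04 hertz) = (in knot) 412.5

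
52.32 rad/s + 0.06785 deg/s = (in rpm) 499.6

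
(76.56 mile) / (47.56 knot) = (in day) 0.05828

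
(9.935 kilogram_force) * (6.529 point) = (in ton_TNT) 5.363e-11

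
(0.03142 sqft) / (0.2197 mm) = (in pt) 3.766e+04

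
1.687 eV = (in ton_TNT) 6.46e-29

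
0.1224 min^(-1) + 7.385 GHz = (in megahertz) 7385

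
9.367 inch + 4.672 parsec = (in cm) 1.442e+19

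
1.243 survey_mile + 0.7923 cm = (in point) 5.671e+06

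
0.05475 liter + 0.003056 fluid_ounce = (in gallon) 0.01449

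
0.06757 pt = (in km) 2.384e-08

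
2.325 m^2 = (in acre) 0.0005745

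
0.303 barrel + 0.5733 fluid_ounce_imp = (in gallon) 12.73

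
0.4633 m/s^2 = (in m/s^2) 0.4633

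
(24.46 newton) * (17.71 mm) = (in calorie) 0.1035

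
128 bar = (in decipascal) 1.28e+08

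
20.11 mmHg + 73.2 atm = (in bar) 74.2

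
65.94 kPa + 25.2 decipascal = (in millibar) 659.4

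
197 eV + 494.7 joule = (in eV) 3.088e+21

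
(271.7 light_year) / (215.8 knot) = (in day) 2.68e+11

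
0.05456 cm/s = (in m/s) 0.0005456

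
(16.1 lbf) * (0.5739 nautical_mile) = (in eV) 4.751e+23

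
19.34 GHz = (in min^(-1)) 1.16e+12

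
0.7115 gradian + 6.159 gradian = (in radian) 0.1079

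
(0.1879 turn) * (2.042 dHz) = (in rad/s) 0.2411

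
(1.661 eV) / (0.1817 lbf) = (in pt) 9.333e-16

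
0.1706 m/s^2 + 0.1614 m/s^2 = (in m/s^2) 0.332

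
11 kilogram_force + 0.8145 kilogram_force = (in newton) 115.9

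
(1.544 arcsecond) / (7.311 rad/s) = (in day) 1.185e-11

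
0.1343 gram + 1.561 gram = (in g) 1.695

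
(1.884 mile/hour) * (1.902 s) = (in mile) 0.0009954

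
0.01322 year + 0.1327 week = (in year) 0.01576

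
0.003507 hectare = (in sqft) 377.5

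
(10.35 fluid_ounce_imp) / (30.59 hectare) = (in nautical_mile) 5.191e-13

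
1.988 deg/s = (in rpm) 0.3313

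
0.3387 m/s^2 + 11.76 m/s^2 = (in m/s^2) 12.1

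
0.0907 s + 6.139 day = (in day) 6.139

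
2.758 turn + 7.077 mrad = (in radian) 17.34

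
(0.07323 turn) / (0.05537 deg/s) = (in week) 0.0007872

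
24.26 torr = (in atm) 0.03192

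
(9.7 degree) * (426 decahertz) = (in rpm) 6887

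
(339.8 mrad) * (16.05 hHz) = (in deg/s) 3.125e+04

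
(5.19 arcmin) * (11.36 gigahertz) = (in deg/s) 9.826e+08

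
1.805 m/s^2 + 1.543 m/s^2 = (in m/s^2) 3.348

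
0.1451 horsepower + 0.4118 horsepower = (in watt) 415.3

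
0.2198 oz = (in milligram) 6231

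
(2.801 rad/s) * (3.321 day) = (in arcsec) 1.658e+11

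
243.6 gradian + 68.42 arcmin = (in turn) 0.6122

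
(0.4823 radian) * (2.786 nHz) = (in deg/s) 7.699e-08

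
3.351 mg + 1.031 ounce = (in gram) 29.23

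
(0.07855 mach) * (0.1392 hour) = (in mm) 1.34e+07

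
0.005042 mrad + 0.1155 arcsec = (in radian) 5.602e-06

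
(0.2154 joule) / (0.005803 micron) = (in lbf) 8.345e+06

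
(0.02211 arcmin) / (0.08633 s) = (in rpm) 0.0007114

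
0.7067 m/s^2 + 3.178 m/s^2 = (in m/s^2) 3.885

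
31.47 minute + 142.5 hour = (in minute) 8581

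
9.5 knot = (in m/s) 4.887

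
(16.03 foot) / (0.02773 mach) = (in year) 1.641e-08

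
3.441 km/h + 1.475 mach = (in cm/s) 5.032e+04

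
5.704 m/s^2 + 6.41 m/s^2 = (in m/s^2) 12.11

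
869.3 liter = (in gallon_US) 229.6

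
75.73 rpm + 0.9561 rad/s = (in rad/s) 8.887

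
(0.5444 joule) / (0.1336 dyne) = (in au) 2.724e-06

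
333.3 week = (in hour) 5.599e+04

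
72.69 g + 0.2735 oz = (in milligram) 8.044e+04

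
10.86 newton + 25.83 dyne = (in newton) 10.86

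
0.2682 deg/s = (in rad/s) 0.004681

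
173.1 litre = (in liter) 173.1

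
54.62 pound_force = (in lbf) 54.62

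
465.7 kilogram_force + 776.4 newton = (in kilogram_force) 544.9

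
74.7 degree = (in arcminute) 4482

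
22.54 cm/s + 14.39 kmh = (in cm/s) 422.3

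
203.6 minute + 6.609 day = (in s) 5.832e+05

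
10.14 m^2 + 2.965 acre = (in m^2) 1.201e+04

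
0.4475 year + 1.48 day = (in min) 2.373e+05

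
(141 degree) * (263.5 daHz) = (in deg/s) 3.715e+05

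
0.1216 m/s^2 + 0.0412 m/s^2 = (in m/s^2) 0.1628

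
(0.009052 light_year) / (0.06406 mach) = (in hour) 1.091e+09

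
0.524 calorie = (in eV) 1.368e+19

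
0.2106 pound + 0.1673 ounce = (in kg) 0.1003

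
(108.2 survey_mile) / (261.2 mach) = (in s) 1.958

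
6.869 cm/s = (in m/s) 0.06869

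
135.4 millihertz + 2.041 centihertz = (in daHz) 0.01558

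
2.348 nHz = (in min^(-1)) 1.409e-07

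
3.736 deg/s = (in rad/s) 0.06521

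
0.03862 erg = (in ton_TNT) 9.23e-19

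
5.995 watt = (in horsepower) 0.008039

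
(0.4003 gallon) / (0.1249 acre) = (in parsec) 9.716e-23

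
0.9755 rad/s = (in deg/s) 55.89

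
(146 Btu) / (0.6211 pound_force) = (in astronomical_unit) 3.727e-07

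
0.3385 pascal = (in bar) 3.385e-06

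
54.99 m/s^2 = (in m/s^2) 54.99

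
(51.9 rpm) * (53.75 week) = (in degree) 1.012e+10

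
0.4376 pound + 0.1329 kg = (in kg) 0.3314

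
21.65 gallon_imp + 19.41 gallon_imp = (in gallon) 49.31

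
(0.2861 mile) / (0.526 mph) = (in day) 0.02266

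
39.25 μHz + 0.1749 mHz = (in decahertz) 2.142e-05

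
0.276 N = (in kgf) 0.02814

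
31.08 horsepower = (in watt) 2.318e+04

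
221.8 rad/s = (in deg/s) 1.271e+04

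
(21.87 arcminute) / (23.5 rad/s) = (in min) 4.512e-06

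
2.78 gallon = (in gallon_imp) 2.315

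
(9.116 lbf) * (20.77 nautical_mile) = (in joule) 1.56e+06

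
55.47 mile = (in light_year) 9.436e-12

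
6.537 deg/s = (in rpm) 1.09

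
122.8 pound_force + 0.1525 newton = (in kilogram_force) 55.72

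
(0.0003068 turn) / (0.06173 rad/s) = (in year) 9.902e-10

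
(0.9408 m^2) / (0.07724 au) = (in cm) 8.142e-09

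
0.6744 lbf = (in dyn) 3e+05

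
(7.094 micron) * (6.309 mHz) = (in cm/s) 4.476e-06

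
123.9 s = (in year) 3.929e-06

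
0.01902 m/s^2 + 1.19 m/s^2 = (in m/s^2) 1.209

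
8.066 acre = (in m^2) 3.264e+04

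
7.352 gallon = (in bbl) 0.175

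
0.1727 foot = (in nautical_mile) 2.842e-05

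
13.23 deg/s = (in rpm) 2.205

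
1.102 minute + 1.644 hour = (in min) 99.74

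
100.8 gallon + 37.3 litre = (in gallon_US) 110.7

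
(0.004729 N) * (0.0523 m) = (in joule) 0.0002473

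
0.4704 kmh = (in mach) 0.0003837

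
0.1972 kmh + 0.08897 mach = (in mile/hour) 67.89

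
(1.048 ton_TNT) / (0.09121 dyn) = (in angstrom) 4.807e+25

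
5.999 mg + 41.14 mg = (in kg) 4.714e-05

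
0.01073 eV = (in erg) 1.719e-14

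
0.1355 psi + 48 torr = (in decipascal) 7.334e+04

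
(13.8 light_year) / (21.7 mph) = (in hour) 3.738e+12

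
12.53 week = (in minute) 1.263e+05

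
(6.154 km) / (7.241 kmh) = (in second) 3060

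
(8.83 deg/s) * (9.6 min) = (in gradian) 5651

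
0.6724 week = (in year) 0.0129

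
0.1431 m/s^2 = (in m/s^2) 0.1431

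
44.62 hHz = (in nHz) 4.462e+12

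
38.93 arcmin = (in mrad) 11.32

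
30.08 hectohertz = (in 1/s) 3008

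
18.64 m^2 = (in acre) 0.004606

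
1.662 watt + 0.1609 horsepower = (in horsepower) 0.1631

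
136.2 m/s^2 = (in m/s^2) 136.2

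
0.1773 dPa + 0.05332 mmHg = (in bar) 7.126e-05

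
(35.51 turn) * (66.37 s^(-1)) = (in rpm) 1.414e+05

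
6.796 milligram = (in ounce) 0.0002397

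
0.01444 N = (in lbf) 0.003246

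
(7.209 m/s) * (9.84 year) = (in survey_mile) 1.39e+06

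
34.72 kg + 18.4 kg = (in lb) 117.1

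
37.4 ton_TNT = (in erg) 1.565e+18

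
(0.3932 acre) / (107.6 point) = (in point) 1.188e+08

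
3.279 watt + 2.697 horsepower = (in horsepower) 2.701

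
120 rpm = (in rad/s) 12.57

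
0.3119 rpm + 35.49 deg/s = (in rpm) 6.227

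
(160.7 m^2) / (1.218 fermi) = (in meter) 1.319e+17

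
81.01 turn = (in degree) 2.916e+04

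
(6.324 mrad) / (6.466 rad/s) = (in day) 1.132e-08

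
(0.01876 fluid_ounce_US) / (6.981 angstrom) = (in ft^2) 8554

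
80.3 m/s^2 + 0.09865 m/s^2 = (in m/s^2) 80.4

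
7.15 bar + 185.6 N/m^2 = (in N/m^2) 7.152e+05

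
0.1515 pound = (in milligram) 6.872e+04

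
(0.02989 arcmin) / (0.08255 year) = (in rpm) 3.189e-11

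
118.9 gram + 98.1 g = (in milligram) 2.17e+05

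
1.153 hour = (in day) 0.04804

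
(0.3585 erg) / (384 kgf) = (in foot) 3.123e-11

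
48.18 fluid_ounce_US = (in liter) 1.425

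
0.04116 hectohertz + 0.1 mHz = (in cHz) 411.6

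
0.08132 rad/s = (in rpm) 0.7765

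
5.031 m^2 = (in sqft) 54.15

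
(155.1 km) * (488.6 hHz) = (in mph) 1.695e+10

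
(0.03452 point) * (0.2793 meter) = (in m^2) 3.401e-06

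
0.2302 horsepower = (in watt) 171.7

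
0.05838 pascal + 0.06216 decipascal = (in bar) 6.46e-07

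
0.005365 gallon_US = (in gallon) 0.005365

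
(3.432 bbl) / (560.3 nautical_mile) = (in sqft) 5.66e-06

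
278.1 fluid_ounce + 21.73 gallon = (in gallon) 23.9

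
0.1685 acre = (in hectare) 0.06819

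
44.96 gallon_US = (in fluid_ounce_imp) 5990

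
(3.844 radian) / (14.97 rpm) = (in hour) 0.0006811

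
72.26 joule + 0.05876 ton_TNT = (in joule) 2.459e+08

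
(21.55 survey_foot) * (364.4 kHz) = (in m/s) 2.394e+06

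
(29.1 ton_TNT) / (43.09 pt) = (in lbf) 1.801e+12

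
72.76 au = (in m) 1.088e+13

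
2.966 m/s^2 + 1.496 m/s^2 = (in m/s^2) 4.462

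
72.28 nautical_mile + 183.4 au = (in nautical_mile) 1.481e+10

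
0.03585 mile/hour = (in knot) 0.03115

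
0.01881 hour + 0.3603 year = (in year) 0.3603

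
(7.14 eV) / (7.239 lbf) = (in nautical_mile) 1.918e-23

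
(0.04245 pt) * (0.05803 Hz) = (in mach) 2.552e-09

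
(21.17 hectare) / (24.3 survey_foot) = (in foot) 9.377e+04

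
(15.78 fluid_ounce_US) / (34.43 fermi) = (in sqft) 1.459e+11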